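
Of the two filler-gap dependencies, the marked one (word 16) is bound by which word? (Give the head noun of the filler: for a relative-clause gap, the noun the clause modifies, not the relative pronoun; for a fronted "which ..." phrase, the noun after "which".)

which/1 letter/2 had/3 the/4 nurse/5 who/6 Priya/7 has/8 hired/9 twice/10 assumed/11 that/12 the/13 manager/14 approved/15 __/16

The marked gap is the direct object of "approved".
Its filler is the fronted wh-phrase "which letter", at word 2.
(The other dependency links word 5 to a gap after word 9.)

2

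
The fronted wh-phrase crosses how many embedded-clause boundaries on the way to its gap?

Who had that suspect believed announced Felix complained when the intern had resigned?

1

"who" is extracted from the subject of "announced".
Boundaries crossed, outermost first: [Ø] — 1 in total.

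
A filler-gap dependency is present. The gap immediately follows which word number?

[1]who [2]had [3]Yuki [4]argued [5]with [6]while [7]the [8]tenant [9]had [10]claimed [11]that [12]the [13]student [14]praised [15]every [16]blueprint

5

The displaced element is "who" (word 1).
It functions as the object of the preposition "with" of "argued", so the gap sits immediately after word 5 ("with").
Base order: Yuki had argued with who while the tenant had claimed that the student praised every blueprint.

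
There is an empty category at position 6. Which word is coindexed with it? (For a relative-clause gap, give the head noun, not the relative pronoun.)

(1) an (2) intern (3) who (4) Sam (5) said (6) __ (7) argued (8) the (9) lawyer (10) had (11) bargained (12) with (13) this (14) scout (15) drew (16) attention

The gap at 6 is the subject of "argued", inside a relative clause.
The relative pronoun is "who" (word 3); it is bound by the head noun immediately before it.
Its filler is the head noun "intern", at word 2.

2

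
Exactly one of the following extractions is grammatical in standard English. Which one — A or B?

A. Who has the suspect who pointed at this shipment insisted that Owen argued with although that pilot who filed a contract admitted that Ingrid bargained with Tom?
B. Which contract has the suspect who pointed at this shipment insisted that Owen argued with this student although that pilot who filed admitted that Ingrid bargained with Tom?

In B, the wh-phrase is extracted from inside an adjunct island (introduced by "although"), which blocks movement.
In A, the extraction path crosses only that-complement boundaries, which are transparent.
So A is grammatical.

A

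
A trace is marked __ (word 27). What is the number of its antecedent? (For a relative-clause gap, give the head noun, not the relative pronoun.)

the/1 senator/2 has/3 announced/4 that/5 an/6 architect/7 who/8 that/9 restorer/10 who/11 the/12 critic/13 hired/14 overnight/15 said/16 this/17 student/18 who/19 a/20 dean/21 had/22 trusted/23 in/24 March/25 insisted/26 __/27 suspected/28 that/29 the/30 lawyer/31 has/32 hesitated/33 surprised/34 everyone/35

The gap at 27 is the subject of "suspected", inside a relative clause.
The relative pronoun is "who" (word 8); it is bound by the head noun immediately before it.
Its filler is the head noun "architect", at word 7.

7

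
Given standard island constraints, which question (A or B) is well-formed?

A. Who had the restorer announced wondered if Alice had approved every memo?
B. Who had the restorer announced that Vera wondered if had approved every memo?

A

In B, the wh-phrase is extracted from inside a wh-island (introduced by "if"), which blocks movement.
In A, the extraction path crosses only that-complement boundaries, which are transparent.
So A is grammatical.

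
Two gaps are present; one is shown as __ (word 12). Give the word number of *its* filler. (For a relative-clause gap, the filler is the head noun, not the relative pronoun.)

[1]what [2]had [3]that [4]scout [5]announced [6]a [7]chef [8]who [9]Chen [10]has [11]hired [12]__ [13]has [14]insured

7

The marked gap is inside the relative clause, the direct object of "hired".
Its filler is the head noun "chef" (via "who"), at word 7.
(The other dependency links word 1 to a gap after word 14.)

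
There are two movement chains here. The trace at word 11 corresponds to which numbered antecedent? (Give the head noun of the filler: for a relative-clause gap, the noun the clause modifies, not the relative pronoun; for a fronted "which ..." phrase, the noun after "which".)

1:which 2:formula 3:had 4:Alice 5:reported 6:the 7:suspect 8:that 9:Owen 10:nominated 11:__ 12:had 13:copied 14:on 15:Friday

The marked gap is inside the relative clause, the direct object of "nominated".
Its filler is the head noun "suspect" (via "that"), at word 7.
(The other dependency links word 2 to a gap after word 13.)

7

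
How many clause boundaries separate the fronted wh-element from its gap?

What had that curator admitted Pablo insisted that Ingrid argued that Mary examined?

3

"what" is extracted from the object of "examined".
Boundaries crossed, outermost first: [Ø], [that], [that] — 3 in total.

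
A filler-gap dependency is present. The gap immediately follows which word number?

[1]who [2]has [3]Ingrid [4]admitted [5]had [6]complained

4

The displaced element is "who" (word 1).
It is linked across 1 clause boundary (Ø).
It functions as the subject of "complained", so the gap sits immediately after word 4 ("admitted").
Base order: Ingrid has admitted that who had complained.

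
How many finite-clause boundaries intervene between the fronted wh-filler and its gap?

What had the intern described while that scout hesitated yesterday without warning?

"what" originates inside the matrix clause — no clause boundary is crossed.

0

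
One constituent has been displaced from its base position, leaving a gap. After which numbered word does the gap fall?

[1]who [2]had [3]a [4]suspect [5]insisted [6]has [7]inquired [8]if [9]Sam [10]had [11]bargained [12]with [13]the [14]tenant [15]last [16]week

5

The displaced element is "who" (word 1).
It is linked across 1 clause boundary (Ø).
It functions as the subject of "inquired", so the gap sits immediately after word 5 ("insisted").
Base order: A suspect had insisted that who has inquired if Sam had bargained with the tenant last week.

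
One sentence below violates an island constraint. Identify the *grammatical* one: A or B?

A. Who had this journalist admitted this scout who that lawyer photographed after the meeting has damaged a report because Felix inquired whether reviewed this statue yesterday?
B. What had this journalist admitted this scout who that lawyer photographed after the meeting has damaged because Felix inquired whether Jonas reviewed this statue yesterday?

In A, the wh-phrase is extracted from inside an adjunct island (introduced by "because"), which blocks movement.
In B, the extraction path crosses only that-complement boundaries, which are transparent.
So B is grammatical.

B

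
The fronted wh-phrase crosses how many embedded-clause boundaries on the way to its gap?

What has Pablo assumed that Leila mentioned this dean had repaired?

2

"what" is extracted from the object of "repaired".
Boundaries crossed, outermost first: [that], [Ø] — 2 in total.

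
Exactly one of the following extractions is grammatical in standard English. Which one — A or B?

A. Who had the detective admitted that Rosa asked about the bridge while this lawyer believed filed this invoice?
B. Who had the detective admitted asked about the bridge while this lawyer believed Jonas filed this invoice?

In A, the wh-phrase is extracted from inside an adjunct island (introduced by "while"), which blocks movement.
In B, the extraction path crosses only that-complement boundaries, which are transparent.
So B is grammatical.

B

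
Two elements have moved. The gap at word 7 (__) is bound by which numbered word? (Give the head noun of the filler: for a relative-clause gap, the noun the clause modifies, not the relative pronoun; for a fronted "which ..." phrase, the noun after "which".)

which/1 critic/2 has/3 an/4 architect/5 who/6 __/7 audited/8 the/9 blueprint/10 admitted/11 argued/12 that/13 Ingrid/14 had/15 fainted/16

The marked gap is inside the relative clause, the subject of "audited".
Its filler is the head noun "architect" (via "who"), at word 5.
(The other dependency links word 2 to a gap after word 11.)

5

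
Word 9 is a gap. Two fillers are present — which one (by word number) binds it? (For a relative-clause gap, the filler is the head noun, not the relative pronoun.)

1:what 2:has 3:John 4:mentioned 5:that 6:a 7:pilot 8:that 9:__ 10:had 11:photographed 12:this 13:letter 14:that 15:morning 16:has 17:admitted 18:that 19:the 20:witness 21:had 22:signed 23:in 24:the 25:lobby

7

The marked gap is inside the relative clause, the subject of "photographed".
Its filler is the head noun "pilot" (via "that"), at word 7.
(The other dependency links word 1 to a gap after word 22.)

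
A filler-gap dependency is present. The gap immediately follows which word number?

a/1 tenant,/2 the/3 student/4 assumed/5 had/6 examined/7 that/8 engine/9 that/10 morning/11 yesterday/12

5

The displaced element is "a tenant" (word 2).
It is linked across 1 clause boundary (Ø).
It functions as the subject of "examined", so the gap sits immediately after word 5 ("assumed").
Base order: The student assumed a tenant had examined that engine that morning yesterday.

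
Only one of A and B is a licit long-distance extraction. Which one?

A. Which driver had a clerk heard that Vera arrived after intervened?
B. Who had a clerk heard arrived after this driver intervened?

B

In A, the wh-phrase is extracted from inside an adjunct island (introduced by "after"), which blocks movement.
In B, the extraction path crosses only that-complement boundaries, which are transparent.
So B is grammatical.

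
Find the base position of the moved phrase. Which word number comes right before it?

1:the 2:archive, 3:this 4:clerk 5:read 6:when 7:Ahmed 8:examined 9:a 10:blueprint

5

The displaced element is "the archive" (word 2).
It functions as the direct object of "read", so the gap sits immediately after word 5 ("read").
Base order: This clerk read the archive when Ahmed examined a blueprint.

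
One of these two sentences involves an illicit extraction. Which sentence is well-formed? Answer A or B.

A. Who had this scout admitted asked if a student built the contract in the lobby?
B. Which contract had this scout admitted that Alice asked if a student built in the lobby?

In B, the wh-phrase is extracted from inside a wh-island (introduced by "if"), which blocks movement.
In A, the extraction path crosses only that-complement boundaries, which are transparent.
So A is grammatical.

A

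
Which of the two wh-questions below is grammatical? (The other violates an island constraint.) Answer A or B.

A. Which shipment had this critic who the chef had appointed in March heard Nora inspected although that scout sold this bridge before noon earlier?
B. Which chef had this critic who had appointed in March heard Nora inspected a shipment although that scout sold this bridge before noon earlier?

In B, the wh-phrase is extracted from inside a complex-NP island (relative clause) (introduced by "who"), which blocks movement.
In A, the extraction path crosses only that-complement boundaries, which are transparent.
So A is grammatical.

A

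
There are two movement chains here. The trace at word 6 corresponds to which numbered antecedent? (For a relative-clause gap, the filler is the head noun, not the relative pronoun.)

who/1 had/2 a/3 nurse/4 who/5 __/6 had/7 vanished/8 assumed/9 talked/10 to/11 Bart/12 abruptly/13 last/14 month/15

4

The marked gap is inside the relative clause, the subject of "vanished".
Its filler is the head noun "nurse" (via "who"), at word 4.
(The other dependency links word 1 to a gap after word 9.)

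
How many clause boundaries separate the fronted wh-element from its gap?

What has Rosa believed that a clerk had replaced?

1

"what" is extracted from the object of "replaced".
Boundaries crossed, outermost first: [that] — 1 in total.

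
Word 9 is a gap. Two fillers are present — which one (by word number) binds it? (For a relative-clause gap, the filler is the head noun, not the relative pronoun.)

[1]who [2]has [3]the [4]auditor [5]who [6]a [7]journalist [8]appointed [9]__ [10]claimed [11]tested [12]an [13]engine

4

The marked gap is inside the relative clause, the direct object of "appointed".
Its filler is the head noun "auditor" (via "who"), at word 4.
(The other dependency links word 1 to a gap after word 10.)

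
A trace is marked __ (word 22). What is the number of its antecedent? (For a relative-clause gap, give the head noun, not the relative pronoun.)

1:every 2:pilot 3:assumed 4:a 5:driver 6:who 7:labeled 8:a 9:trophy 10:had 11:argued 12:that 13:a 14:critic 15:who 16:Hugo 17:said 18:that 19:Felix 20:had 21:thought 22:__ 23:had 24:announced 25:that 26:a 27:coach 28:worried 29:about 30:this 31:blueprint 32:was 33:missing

The gap at 22 is the subject of "announced", inside a relative clause.
The relative pronoun is "who" (word 15); it is bound by the head noun immediately before it.
Its filler is the head noun "critic", at word 14.

14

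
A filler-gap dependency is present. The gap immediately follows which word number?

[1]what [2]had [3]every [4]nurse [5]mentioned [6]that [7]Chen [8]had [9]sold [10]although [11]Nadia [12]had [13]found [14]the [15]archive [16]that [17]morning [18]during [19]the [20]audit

9

The displaced element is "what" (word 1).
It is linked across 1 clause boundary (that).
It functions as the direct object of "sold", so the gap sits immediately after word 9 ("sold").
Base order: Every nurse had mentioned that Chen had sold what although Nadia had found the archive that morning during the audit.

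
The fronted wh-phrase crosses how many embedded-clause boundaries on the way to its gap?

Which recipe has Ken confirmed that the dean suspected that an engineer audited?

"which recipe" is extracted from the object of "audited".
Boundaries crossed, outermost first: [that], [that] — 2 in total.

2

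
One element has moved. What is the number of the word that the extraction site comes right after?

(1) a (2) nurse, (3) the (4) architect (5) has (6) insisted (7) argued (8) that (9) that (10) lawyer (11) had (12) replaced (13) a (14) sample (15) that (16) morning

6

The displaced element is "a nurse" (word 2).
It is linked across 1 clause boundary (Ø).
It functions as the subject of "argued", so the gap sits immediately after word 6 ("insisted").
Base order: The architect has insisted a nurse argued that that lawyer had replaced a sample that morning.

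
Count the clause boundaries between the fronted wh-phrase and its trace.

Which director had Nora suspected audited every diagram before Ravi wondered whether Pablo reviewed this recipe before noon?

1

"which director" is extracted from the subject of "audited".
Boundaries crossed, outermost first: [Ø] — 1 in total.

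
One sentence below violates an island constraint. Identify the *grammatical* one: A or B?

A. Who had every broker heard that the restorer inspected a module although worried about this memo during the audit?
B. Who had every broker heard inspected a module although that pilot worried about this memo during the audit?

In A, the wh-phrase is extracted from inside an adjunct island (introduced by "although"), which blocks movement.
In B, the extraction path crosses only that-complement boundaries, which are transparent.
So B is grammatical.

B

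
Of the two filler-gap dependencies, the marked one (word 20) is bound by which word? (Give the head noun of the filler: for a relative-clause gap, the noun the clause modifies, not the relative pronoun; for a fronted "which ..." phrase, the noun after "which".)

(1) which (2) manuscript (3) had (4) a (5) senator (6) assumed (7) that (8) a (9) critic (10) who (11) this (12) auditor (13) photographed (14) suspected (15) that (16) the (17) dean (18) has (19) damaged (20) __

The marked gap is the direct object of "damaged".
Its filler is the fronted wh-phrase "which manuscript", at word 2.
(The other dependency links word 9 to a gap after word 13.)

2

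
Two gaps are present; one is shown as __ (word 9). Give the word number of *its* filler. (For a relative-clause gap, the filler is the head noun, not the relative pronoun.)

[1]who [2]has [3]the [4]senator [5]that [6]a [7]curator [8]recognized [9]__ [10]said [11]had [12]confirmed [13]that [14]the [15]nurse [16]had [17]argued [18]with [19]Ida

4

The marked gap is inside the relative clause, the direct object of "recognized".
Its filler is the head noun "senator" (via "that"), at word 4.
(The other dependency links word 1 to a gap after word 10.)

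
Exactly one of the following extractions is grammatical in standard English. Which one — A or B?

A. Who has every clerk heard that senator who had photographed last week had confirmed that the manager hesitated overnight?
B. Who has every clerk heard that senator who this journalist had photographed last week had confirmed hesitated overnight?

In A, the wh-phrase is extracted from inside a complex-NP island (relative clause) (introduced by "who"), which blocks movement.
In B, the extraction path crosses only that-complement boundaries, which are transparent.
So B is grammatical.

B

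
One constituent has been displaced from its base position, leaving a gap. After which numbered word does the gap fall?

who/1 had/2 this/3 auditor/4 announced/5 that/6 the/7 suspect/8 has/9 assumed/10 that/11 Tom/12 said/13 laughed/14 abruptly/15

13

The displaced element is "who" (word 1).
It is linked across 3 clause boundaries (that → that → Ø).
It functions as the subject of "laughed", so the gap sits immediately after word 13 ("said").
Base order: This auditor had announced that the suspect has assumed that Tom said that who laughed abruptly.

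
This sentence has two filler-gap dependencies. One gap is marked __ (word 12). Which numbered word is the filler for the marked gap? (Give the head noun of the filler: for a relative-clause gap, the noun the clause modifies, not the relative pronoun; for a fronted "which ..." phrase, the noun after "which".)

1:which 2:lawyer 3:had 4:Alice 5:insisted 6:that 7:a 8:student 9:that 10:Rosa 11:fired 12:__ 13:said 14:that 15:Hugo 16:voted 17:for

The marked gap is inside the relative clause, the direct object of "fired".
Its filler is the head noun "student" (via "that"), at word 8.
(The other dependency links word 2 to a gap after word 17.)

8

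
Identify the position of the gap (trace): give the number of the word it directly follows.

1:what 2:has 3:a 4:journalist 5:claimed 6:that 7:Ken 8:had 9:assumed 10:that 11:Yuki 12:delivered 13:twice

The displaced element is "what" (word 1).
It is linked across 2 clause boundaries (that → that).
It functions as the direct object of "delivered", so the gap sits immediately after word 12 ("delivered").
Base order: A journalist has claimed that Ken had assumed that Yuki delivered what twice.

12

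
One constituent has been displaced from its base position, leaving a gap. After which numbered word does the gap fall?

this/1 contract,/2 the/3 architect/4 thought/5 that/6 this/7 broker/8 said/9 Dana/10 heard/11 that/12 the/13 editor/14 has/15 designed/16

The displaced element is "this contract" (word 2).
It is linked across 3 clause boundaries (that → Ø → that).
It functions as the direct object of "designed", so the gap sits immediately after word 16 ("designed").
Base order: The architect thought that this broker said Dana heard that the editor has designed this contract.

16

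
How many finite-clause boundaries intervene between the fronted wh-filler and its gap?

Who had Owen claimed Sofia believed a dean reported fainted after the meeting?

3

"who" is extracted from the subject of "fainted".
Boundaries crossed, outermost first: [Ø], [Ø], [Ø] — 3 in total.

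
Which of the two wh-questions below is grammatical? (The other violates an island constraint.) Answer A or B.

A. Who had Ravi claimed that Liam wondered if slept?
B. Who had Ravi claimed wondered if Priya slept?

B

In A, the wh-phrase is extracted from inside a wh-island (introduced by "if"), which blocks movement.
In B, the extraction path crosses only that-complement boundaries, which are transparent.
So B is grammatical.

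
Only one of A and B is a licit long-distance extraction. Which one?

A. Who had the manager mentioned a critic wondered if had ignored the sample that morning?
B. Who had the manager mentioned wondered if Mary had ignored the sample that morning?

B

In A, the wh-phrase is extracted from inside a wh-island (introduced by "if"), which blocks movement.
In B, the extraction path crosses only that-complement boundaries, which are transparent.
So B is grammatical.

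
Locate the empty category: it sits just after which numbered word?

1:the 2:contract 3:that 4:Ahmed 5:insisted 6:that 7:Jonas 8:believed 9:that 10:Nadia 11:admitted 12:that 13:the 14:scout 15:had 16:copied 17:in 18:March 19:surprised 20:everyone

16

The displaced element is "the contract" (word 2).
It is linked across 3 clause boundaries (that → that → that).
It functions as the direct object of "copied", so the gap sits immediately after word 16 ("copied").
Base order: Ahmed insisted that Jonas believed that Nadia admitted that the scout had copied the contract in March.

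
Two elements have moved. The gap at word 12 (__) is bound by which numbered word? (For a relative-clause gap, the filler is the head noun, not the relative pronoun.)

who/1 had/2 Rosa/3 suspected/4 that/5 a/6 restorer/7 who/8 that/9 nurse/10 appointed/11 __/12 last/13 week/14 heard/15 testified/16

The marked gap is inside the relative clause, the direct object of "appointed".
Its filler is the head noun "restorer" (via "who"), at word 7.
(The other dependency links word 1 to a gap after word 15.)

7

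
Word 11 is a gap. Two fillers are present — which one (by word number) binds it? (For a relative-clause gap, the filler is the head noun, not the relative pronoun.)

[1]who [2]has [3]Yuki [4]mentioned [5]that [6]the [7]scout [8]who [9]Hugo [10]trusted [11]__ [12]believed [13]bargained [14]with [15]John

7

The marked gap is inside the relative clause, the direct object of "trusted".
Its filler is the head noun "scout" (via "who"), at word 7.
(The other dependency links word 1 to a gap after word 12.)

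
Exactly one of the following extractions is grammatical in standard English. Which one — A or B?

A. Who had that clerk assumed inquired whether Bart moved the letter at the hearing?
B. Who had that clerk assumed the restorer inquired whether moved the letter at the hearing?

A

In B, the wh-phrase is extracted from inside a wh-island (introduced by "whether"), which blocks movement.
In A, the extraction path crosses only that-complement boundaries, which are transparent.
So A is grammatical.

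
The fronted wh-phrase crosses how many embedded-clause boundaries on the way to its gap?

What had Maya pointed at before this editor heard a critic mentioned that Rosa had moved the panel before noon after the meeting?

"what" originates inside the matrix clause — no clause boundary is crossed.

0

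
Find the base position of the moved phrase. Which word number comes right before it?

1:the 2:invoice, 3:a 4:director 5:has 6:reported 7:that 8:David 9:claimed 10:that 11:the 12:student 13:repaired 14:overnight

13

The displaced element is "the invoice" (word 2).
It is linked across 2 clause boundaries (that → that).
It functions as the direct object of "repaired", so the gap sits immediately after word 13 ("repaired").
Base order: A director has reported that David claimed that the student repaired the invoice overnight.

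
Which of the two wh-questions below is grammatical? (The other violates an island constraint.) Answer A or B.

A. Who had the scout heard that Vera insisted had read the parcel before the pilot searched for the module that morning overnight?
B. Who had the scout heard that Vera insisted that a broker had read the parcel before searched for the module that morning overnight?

In B, the wh-phrase is extracted from inside an adjunct island (introduced by "before"), which blocks movement.
In A, the extraction path crosses only that-complement boundaries, which are transparent.
So A is grammatical.

A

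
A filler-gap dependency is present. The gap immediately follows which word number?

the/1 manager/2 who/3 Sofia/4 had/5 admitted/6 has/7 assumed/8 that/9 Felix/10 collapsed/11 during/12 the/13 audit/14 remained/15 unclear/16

The displaced element is "the manager" (word 2).
It is linked across 1 clause boundary (Ø).
It functions as the subject of "assumed", so the gap sits immediately after word 6 ("admitted").
Base order: Sofia had admitted the manager has assumed that Felix collapsed during the audit.

6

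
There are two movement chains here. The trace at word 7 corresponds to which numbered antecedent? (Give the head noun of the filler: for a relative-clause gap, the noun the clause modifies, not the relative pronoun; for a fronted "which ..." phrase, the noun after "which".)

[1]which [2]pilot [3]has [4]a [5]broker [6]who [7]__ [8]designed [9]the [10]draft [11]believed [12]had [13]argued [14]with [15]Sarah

5

The marked gap is inside the relative clause, the subject of "designed".
Its filler is the head noun "broker" (via "who"), at word 5.
(The other dependency links word 2 to a gap after word 11.)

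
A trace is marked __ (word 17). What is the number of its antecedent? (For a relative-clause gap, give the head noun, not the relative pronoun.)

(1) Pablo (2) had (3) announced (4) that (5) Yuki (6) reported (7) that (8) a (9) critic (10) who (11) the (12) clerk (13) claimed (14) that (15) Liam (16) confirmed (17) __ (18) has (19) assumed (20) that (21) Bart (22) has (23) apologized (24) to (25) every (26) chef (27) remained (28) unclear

9

The gap at 17 is the subject of "assumed", inside a relative clause.
The relative pronoun is "who" (word 10); it is bound by the head noun immediately before it.
Its filler is the head noun "critic", at word 9.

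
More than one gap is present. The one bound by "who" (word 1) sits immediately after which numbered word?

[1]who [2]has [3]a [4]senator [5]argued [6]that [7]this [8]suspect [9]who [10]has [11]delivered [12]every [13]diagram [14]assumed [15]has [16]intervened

14

The displaced element is "who" (word 1).
It is linked across 2 clause boundaries (that → Ø).
It functions as the subject of "intervened", so the gap sits immediately after word 14 ("assumed").
Base order: A senator has argued that this suspect who has delivered every diagram assumed that who has intervened.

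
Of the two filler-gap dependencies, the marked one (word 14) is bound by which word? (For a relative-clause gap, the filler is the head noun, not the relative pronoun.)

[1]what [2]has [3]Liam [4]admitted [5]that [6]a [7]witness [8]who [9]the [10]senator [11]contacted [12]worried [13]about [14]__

The marked gap is the object of the preposition "about" of "worried".
Its filler is the fronted wh-phrase "what", at word 1.
(The other dependency links word 7 to a gap after word 11.)

1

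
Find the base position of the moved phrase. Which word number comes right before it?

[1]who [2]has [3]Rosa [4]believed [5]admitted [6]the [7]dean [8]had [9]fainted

The displaced element is "who" (word 1).
It is linked across 1 clause boundary (Ø).
It functions as the subject of "admitted", so the gap sits immediately after word 4 ("believed").
Base order: Rosa has believed that who admitted the dean had fainted.

4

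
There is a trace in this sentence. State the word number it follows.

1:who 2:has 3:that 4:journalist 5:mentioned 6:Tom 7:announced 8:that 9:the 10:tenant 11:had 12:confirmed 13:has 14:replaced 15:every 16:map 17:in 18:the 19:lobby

12

The displaced element is "who" (word 1).
It is linked across 3 clause boundaries (Ø → that → Ø).
It functions as the subject of "replaced", so the gap sits immediately after word 12 ("confirmed").
Base order: That journalist has mentioned Tom announced that the tenant had confirmed who has replaced every map in the lobby.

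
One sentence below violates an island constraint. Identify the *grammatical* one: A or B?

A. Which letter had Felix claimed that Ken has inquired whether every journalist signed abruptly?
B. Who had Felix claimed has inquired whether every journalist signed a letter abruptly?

B

In A, the wh-phrase is extracted from inside a wh-island (introduced by "whether"), which blocks movement.
In B, the extraction path crosses only that-complement boundaries, which are transparent.
So B is grammatical.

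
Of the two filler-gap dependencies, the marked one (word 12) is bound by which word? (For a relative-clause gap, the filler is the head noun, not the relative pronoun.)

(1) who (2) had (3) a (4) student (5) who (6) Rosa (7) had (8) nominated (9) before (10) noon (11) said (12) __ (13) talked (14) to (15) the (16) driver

The marked gap is the subject of "talked".
Its filler is the fronted wh-phrase "who", at word 1.
(The other dependency links word 4 to a gap after word 8.)

1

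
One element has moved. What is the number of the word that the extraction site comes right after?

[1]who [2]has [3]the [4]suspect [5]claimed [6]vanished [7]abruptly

5

The displaced element is "who" (word 1).
It is linked across 1 clause boundary (Ø).
It functions as the subject of "vanished", so the gap sits immediately after word 5 ("claimed").
Base order: The suspect has claimed that who vanished abruptly.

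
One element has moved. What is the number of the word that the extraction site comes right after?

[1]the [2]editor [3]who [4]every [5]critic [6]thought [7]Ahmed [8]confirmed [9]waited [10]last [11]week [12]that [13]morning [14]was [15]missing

The displaced element is "the editor" (word 2).
It is linked across 2 clause boundaries (Ø → Ø).
It functions as the subject of "waited", so the gap sits immediately after word 8 ("confirmed").
Base order: Every critic thought Ahmed confirmed that the editor waited last week that morning.

8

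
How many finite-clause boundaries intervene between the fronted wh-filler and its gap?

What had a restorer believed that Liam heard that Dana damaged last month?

2

"what" is extracted from the object of "damaged".
Boundaries crossed, outermost first: [that], [that] — 2 in total.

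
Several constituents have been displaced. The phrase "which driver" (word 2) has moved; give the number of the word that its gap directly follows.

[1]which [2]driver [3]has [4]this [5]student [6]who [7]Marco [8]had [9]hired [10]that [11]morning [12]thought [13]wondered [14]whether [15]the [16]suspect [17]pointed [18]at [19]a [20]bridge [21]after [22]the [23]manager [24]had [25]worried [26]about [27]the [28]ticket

The displaced element is "which driver" (word 2).
It is linked across 1 clause boundary (Ø).
It functions as the subject of "wondered", so the gap sits immediately after word 12 ("thought").
Base order: This student who Marco had hired that morning has thought that which driver wondered whether the suspect pointed at a bridge after the manager had worried about the ticket.

12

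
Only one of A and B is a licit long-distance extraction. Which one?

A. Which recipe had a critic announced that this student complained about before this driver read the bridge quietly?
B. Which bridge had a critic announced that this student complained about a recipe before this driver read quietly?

A

In B, the wh-phrase is extracted from inside an adjunct island (introduced by "before"), which blocks movement.
In A, the extraction path crosses only that-complement boundaries, which are transparent.
So A is grammatical.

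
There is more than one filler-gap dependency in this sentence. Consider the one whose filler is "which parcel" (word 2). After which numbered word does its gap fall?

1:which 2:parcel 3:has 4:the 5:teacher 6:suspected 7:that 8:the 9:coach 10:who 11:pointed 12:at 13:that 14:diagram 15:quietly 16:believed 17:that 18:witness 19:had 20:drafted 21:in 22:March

The displaced element is "which parcel" (word 2).
It is linked across 2 clause boundaries (that → Ø).
It functions as the direct object of "drafted", so the gap sits immediately after word 20 ("drafted").
Base order: The teacher has suspected that the coach who pointed at that diagram quietly believed that witness had drafted which parcel in March.

20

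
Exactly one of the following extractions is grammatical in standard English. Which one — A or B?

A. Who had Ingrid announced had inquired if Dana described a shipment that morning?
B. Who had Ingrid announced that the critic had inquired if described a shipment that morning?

A

In B, the wh-phrase is extracted from inside a wh-island (introduced by "if"), which blocks movement.
In A, the extraction path crosses only that-complement boundaries, which are transparent.
So A is grammatical.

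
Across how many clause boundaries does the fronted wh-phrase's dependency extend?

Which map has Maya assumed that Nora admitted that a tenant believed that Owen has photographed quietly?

"which map" is extracted from the object of "photographed".
Boundaries crossed, outermost first: [that], [that], [that] — 3 in total.

3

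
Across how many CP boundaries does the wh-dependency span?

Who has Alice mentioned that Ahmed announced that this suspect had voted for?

2

"who" is extracted from the PP object of "voted".
Boundaries crossed, outermost first: [that], [that] — 2 in total.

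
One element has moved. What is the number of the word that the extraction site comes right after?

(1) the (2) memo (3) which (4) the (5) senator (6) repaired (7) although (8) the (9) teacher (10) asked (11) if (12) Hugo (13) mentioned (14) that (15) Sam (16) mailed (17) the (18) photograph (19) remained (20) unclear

6

The displaced element is "the memo" (word 2).
It functions as the direct object of "repaired", so the gap sits immediately after word 6 ("repaired").
Base order: The senator repaired the memo although the teacher asked if Hugo mentioned that Sam mailed the photograph.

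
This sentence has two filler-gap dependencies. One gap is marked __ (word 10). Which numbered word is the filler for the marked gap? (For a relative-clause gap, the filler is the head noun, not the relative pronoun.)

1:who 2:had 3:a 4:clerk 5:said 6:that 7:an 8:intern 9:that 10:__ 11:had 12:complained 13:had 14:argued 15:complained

The marked gap is inside the relative clause, the subject of "complained".
Its filler is the head noun "intern" (via "that"), at word 8.
(The other dependency links word 1 to a gap after word 14.)

8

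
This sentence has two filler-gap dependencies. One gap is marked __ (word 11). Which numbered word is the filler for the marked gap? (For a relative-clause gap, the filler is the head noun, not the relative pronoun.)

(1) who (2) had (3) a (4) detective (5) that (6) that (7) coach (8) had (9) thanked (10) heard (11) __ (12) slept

The marked gap is the subject of "slept".
Its filler is the fronted wh-phrase "who", at word 1.
(The other dependency links word 4 to a gap after word 9.)

1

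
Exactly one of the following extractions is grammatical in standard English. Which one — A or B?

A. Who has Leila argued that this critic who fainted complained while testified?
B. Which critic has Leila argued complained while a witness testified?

In A, the wh-phrase is extracted from inside an adjunct island (introduced by "while"), which blocks movement.
In B, the extraction path crosses only that-complement boundaries, which are transparent.
So B is grammatical.

B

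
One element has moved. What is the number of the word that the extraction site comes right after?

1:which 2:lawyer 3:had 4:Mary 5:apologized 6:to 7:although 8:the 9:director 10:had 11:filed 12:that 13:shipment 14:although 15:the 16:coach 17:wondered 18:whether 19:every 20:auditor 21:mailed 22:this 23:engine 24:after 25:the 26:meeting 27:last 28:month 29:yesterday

The displaced element is "which lawyer" (word 2).
It functions as the object of the preposition "to" of "apologized", so the gap sits immediately after word 6 ("to").
Base order: Mary had apologized to which lawyer although the director had filed that shipment although the coach wondered whether every auditor mailed this engine after the meeting last month yesterday.

6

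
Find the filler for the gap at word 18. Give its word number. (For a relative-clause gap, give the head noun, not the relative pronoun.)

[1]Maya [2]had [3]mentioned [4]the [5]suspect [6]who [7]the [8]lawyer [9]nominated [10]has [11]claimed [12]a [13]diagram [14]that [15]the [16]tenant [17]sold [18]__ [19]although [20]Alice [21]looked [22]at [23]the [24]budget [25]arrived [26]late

13

The gap at 18 is the object of "sold", inside a relative clause.
The relative pronoun is "that" (word 14); it is bound by the head noun immediately before it.
Its filler is the head noun "diagram", at word 13.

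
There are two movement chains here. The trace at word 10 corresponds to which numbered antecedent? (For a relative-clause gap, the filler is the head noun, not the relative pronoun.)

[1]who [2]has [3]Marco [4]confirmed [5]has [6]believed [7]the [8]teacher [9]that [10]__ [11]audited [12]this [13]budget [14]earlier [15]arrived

8

The marked gap is inside the relative clause, the subject of "audited".
Its filler is the head noun "teacher" (via "that"), at word 8.
(The other dependency links word 1 to a gap after word 4.)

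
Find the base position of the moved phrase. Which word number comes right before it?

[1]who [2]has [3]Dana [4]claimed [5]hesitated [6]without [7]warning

The displaced element is "who" (word 1).
It is linked across 1 clause boundary (Ø).
It functions as the subject of "hesitated", so the gap sits immediately after word 4 ("claimed").
Base order: Dana has claimed that who hesitated without warning.

4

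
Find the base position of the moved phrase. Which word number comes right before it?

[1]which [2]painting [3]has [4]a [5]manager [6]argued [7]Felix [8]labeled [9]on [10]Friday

The displaced element is "which painting" (word 2).
It is linked across 1 clause boundary (Ø).
It functions as the direct object of "labeled", so the gap sits immediately after word 8 ("labeled").
Base order: A manager has argued Felix labeled which painting on Friday.

8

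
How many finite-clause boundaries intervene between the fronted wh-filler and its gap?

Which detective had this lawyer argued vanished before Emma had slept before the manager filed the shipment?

"which detective" is extracted from the subject of "vanished".
Boundaries crossed, outermost first: [Ø] — 1 in total.

1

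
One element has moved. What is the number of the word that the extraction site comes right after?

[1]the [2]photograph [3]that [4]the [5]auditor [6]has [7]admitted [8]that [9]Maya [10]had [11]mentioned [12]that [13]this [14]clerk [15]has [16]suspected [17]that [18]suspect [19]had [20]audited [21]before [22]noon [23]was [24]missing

20

The displaced element is "the photograph" (word 2).
It is linked across 3 clause boundaries (that → that → Ø).
It functions as the direct object of "audited", so the gap sits immediately after word 20 ("audited").
Base order: The auditor has admitted that Maya had mentioned that this clerk has suspected that suspect had audited the photograph before noon.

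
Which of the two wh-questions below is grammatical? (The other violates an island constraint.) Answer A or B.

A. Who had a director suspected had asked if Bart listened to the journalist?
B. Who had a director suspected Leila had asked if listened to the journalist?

A

In B, the wh-phrase is extracted from inside a wh-island (introduced by "if"), which blocks movement.
In A, the extraction path crosses only that-complement boundaries, which are transparent.
So A is grammatical.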